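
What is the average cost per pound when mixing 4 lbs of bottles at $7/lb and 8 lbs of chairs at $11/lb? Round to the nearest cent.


Cost of bottles:
4 x $7 = $28
Cost of chairs:
8 x $11 = $88
Total cost: $28 + $88 = $116
Total weight: 12 lbs
Average: $116 / 12 = $9.6666... ≈ $9.67/lb

$9.67/lb


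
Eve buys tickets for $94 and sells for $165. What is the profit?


Selling price = $165
Cost price = $94
Profit = selling price - cost price:
Profit = $165 - $94 = $71

$71


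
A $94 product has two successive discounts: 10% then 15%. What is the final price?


First discount:
10% of $94 = $9.40
Price after first discount:
$94 - $9.40 = $84.60
Second discount:
15% of $84.60 = $12.69
Final price:
$84.60 - $12.69 = $71.91

$71.91


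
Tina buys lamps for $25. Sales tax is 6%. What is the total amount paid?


Calculate the tax:
6% of $25 = $1.50
Add tax to price:
$25 + $1.50 = $26.50

$26.50


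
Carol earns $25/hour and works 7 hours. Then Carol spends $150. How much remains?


Calculate earnings:
7 x $25 = $175
Subtract spending:
$175 - $150 = $25

$25


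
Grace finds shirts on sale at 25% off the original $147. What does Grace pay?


Calculate the discount amount:
25% of $147 = $36.75
Subtract from original:
$147 - $36.75 = $110.25

$110.25


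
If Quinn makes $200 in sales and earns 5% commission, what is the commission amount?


Convert rate to decimal:
5% = 0.05
Multiply by sales:
$200 x 0.05 = $10

$10


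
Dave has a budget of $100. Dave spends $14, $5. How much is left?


Add up expenses:
$14 + $5 = $19
Subtract from budget:
$100 - $19 = $81

$81


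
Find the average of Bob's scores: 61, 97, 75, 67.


Add the scores:
61 + 97 + 75 + 67 = 300
Divide by the number of tests:
300 / 4 = 75

75


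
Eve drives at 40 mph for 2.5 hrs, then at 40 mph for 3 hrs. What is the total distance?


Leg 1 distance:
40 x 2.5 = 100 miles
Leg 2 distance:
40 x 3 = 120 miles
Total distance:
100 + 120 = 220 miles

220 miles


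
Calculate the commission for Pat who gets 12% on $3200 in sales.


Convert rate to decimal:
12% = 0.12
Multiply by sales:
$3200 x 0.12 = $384

$384


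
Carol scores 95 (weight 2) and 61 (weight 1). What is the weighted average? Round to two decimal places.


Weighted sum:
2 x 95 + 1 x 61 = 251
Total weight:
2 + 1 = 3
Weighted average:
251 / 3 = 83.6666... ≈ 83.67

83.67


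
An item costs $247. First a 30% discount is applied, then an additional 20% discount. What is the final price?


First discount:
30% of $247 = $74.10
Price after first discount:
$247 - $74.10 = $172.90
Second discount:
20% of $172.90 = $34.58
Final price:
$172.90 - $34.58 = $138.32

$138.32


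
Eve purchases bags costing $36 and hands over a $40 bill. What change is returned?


Start with the amount paid:
$40
Subtract the price:
$40 - $36 = $4

$4


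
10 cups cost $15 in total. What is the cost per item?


Total cost: $15
Number of items: 10
Unit price: $15 / 10 = $1.50

$1.50


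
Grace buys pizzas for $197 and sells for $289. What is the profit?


Selling price = $289
Cost price = $197
Profit = selling price - cost price:
Profit = $289 - $197 = $92

$92


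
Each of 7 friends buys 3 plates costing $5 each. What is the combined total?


Cost per person:
3 x $5 = $15
Group total:
7 x $15 = $105

$105


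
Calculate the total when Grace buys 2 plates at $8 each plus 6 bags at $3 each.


Cost of plates:
2 x $8 = $16
Cost of bags:
6 x $3 = $18
Add both:
$16 + $18 = $34

$34


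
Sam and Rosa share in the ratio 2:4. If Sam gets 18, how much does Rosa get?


Find the multiplier:
18 / 2 = 9
Apply to Rosa's share:
4 x 9 = 36

36


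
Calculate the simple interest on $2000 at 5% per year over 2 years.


Use the formula I = P x R x T / 100
P x R x T = 2000 x 5 x 2 = 20000
I = 20000 / 100 = $200

$200


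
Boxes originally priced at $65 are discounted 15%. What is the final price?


Calculate the discount amount:
15% of $65 = $9.75
Subtract from original:
$65 - $9.75 = $55.25

$55.25


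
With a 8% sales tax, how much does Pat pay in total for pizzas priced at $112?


Calculate the tax:
8% of $112 = $8.96
Add tax to price:
$112 + $8.96 = $120.96

$120.96


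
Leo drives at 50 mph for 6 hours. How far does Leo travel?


Use the formula: distance = speed x time
Speed = 50 mph, Time = 6 hours
50 x 6 = 300 miles

300 miles


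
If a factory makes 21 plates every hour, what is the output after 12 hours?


Production rate: 21 plates per hour
Time: 12 hours
Total: 21 x 12 = 252 plates

252 plates


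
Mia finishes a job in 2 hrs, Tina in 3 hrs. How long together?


Mia's rate: 1/2 of the job per hour
Tina's rate: 1/3 of the job per hour
Combined rate: 1/2 + 1/3 = 5/6 per hour
Time = 1 / (5/6) = 6/5 = 1.2 hours

1.2 hours


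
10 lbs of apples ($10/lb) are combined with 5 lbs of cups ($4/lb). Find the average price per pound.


Cost of apples:
10 x $10 = $100
Cost of cups:
5 x $4 = $20
Total cost: $100 + $20 = $120
Total weight: 15 lbs
Average: $120 / 15 = $8/lb

$8/lb


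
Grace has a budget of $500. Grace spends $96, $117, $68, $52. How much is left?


Add up expenses:
$96 + $117 + $68 + $52 = $333
Subtract from budget:
$500 - $333 = $167

$167


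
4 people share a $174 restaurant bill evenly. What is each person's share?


Total bill: $174
Number of people: 4
Each pays: $174 / 4 = $43.50

$43.50


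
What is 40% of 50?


Convert percentage to decimal:
40% = 0.4
Multiply:
50 x 0.4 = 20

20


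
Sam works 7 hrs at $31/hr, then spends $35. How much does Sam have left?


Calculate earnings:
7 x $31 = $217
Subtract spending:
$217 - $35 = $182

$182


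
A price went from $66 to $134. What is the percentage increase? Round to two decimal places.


Find the absolute change:
|134 - 66| = 68
Divide by original and multiply by 100:
68 / 66 x 100 = 103.0303...% ≈ 103.03%

103.03%


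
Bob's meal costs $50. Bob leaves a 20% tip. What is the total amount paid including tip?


Calculate the tip:
20% of $50 = $10
Add tip to meal cost:
$50 + $10 = $60

$60


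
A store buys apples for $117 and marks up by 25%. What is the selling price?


Calculate the markup amount:
25% of $117 = $29.25
Add to cost:
$117 + $29.25 = $146.25

$146.25


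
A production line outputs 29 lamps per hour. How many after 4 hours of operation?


Production rate: 29 lamps per hour
Time: 4 hours
Total: 29 x 4 = 116 lamps

116 lamps


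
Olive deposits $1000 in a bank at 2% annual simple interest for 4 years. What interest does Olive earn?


Use the formula I = P x R x T / 100
P x R x T = 1000 x 2 x 4 = 8000
I = 8000 / 100 = $80

$80


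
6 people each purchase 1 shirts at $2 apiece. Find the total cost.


Cost per person:
1 x $2 = $2
Group total:
6 x $2 = $12

$12


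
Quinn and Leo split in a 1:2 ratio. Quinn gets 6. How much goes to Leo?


Find the multiplier:
6 / 1 = 6
Apply to Leo's share:
2 x 6 = 12

12


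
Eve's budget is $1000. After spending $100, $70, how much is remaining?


Add up expenses:
$100 + $70 = $170
Subtract from budget:
$1000 - $170 = $830

$830


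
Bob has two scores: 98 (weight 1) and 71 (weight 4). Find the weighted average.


Weighted sum:
1 x 98 + 4 x 71 = 382
Total weight:
1 + 4 = 5
Weighted average:
382 / 5 = 76.4

76.4


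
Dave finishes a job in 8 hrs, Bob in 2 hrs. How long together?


Dave's rate: 1/8 of the job per hour
Bob's rate: 1/2 of the job per hour
Combined rate: 1/8 + 1/2 = 5/8 per hour
Time = 1 / (5/8) = 8/5 = 1.6 hours

1.6 hours


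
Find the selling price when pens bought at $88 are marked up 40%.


Calculate the markup amount:
40% of $88 = $35.20
Add to cost:
$88 + $35.20 = $123.20

$123.20


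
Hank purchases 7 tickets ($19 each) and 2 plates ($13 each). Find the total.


Cost of tickets:
7 x $19 = $133
Cost of plates:
2 x $13 = $26
Add both:
$133 + $26 = $159

$159


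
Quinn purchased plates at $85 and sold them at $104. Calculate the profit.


Selling price = $104
Cost price = $85
Profit = selling price - cost price:
Profit = $104 - $85 = $19

$19


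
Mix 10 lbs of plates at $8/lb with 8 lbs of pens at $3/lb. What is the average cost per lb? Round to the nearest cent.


Cost of plates:
10 x $8 = $80
Cost of pens:
8 x $3 = $24
Total cost: $80 + $24 = $104
Total weight: 18 lbs
Average: $104 / 18 = $5.7777... ≈ $5.78/lb

$5.78/lb


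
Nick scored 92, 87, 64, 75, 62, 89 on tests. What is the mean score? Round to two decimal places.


Add the scores:
92 + 87 + 64 + 75 + 62 + 89 = 469
Divide by the number of tests:
469 / 6 = 78.1666... ≈ 78.17

78.17


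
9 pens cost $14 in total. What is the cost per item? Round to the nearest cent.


Total cost: $14
Number of items: 9
Unit price: $14 / 9 = $1.5555... ≈ $1.56

$1.56


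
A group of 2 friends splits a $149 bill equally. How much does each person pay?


Total bill: $149
Number of people: 2
Each pays: $149 / 2 = $74.50

$74.50


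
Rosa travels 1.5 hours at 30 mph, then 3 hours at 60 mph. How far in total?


Leg 1 distance:
30 x 1.5 = 45 miles
Leg 2 distance:
60 x 3 = 180 miles
Total distance:
45 + 180 = 225 miles

225 miles


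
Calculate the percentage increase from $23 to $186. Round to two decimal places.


Find the absolute change:
|186 - 23| = 163
Divide by original and multiply by 100:
163 / 23 x 100 = 708.6956...% ≈ 708.7%

708.7%


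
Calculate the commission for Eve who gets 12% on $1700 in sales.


Convert rate to decimal:
12% = 0.12
Multiply by sales:
$1700 x 0.12 = $204

$204


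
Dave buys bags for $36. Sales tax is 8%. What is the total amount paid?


Calculate the tax:
8% of $36 = $2.88
Add tax to price:
$36 + $2.88 = $38.88

$38.88


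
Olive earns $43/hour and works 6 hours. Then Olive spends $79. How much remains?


Calculate earnings:
6 x $43 = $258
Subtract spending:
$258 - $79 = $179

$179


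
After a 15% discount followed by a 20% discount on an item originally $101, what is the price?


First discount:
15% of $101 = $15.15
Price after first discount:
$101 - $15.15 = $85.85
Second discount:
20% of $85.85 = $17.17
Final price:
$85.85 - $17.17 = $68.68

$68.68


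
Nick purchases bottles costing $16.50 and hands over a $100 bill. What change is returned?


Start with the amount paid:
$100
Subtract the price:
$100 - $16.50 = $83.50

$83.50


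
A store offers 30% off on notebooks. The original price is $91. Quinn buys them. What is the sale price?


Calculate the discount amount:
30% of $91 = $27.30
Subtract from original:
$91 - $27.30 = $63.70

$63.70


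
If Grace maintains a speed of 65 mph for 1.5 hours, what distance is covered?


Use the formula: distance = speed x time
Speed = 65 mph, Time = 1.5 hours
65 x 1.5 = 97.5 miles

97.5 miles


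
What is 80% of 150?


Convert percentage to decimal:
80% = 0.8
Multiply:
150 x 0.8 = 120

120


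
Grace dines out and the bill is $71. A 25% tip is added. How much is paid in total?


Calculate the tip:
25% of $71 = $17.75
Add tip to meal cost:
$71 + $17.75 = $88.75

$88.75


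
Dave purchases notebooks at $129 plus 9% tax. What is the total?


Calculate the tax:
9% of $129 = $11.61
Add tax to price:
$129 + $11.61 = $140.61

$140.61


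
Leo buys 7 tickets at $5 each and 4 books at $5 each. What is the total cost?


Cost of tickets:
7 x $5 = $35
Cost of books:
4 x $5 = $20
Add both:
$35 + $20 = $55

$55


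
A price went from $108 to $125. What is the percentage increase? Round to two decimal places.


Find the absolute change:
|125 - 108| = 17
Divide by original and multiply by 100:
17 / 108 x 100 = 15.7407...% ≈ 15.74%

15.74%


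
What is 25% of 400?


Convert percentage to decimal:
25% = 0.25
Multiply:
400 x 0.25 = 100

100


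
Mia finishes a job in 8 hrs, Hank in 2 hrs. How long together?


Mia's rate: 1/8 of the job per hour
Hank's rate: 1/2 of the job per hour
Combined rate: 1/8 + 1/2 = 5/8 per hour
Time = 1 / (5/8) = 8/5 = 1.6 hours

1.6 hours


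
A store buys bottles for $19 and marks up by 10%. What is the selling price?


Calculate the markup amount:
10% of $19 = $1.90
Add to cost:
$19 + $1.90 = $20.90

$20.90


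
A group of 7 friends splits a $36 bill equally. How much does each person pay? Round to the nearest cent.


Total bill: $36
Number of people: 7
Each pays: $36 / 7 = $5.1428... ≈ $5.14

$5.14


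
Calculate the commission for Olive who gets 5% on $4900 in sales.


Convert rate to decimal:
5% = 0.05
Multiply by sales:
$4900 x 0.05 = $245

$245


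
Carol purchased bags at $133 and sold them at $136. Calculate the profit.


Selling price = $136
Cost price = $133
Profit = selling price - cost price:
Profit = $136 - $133 = $3

$3


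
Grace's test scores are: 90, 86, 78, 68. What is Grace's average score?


Add the scores:
90 + 86 + 78 + 68 = 322
Divide by the number of tests:
322 / 4 = 80.5

80.5


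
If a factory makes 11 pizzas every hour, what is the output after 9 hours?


Production rate: 11 pizzas per hour
Time: 9 hours
Total: 11 x 9 = 99 pizzas

99 pizzas


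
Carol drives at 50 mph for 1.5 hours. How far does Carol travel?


Use the formula: distance = speed x time
Speed = 50 mph, Time = 1.5 hours
50 x 1.5 = 75 miles

75 miles


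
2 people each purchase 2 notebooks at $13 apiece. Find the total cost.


Cost per person:
2 x $13 = $26
Group total:
2 x $26 = $52

$52


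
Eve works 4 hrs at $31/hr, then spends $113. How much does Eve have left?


Calculate earnings:
4 x $31 = $124
Subtract spending:
$124 - $113 = $11

$11


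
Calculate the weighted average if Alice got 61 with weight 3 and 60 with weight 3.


Weighted sum:
3 x 61 + 3 x 60 = 363
Total weight:
3 + 3 = 6
Weighted average:
363 / 6 = 60.5

60.5


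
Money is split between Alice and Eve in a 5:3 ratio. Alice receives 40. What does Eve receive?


Find the multiplier:
40 / 5 = 8
Apply to Eve's share:
3 x 8 = 24

24


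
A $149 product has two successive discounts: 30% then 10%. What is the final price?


First discount:
30% of $149 = $44.70
Price after first discount:
$149 - $44.70 = $104.30
Second discount:
10% of $104.30 = $10.43
Final price:
$104.30 - $10.43 = $93.87

$93.87


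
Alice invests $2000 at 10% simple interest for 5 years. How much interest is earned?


Use the formula I = P x R x T / 100
P x R x T = 2000 x 10 x 5 = 100000
I = 100000 / 100 = $1000

$1000


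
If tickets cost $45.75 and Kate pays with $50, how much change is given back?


Start with the amount paid:
$50
Subtract the price:
$50 - $45.75 = $4.25

$4.25


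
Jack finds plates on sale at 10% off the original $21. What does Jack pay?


Calculate the discount amount:
10% of $21 = $2.10
Subtract from original:
$21 - $2.10 = $18.90

$18.90


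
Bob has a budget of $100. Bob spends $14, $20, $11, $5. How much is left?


Add up expenses:
$14 + $20 + $11 + $5 = $50
Subtract from budget:
$100 - $50 = $50

$50


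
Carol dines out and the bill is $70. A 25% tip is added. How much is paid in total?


Calculate the tip:
25% of $70 = $17.50
Add tip to meal cost:
$70 + $17.50 = $87.50

$87.50


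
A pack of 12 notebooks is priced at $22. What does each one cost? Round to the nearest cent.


Total cost: $22
Number of items: 12
Unit price: $22 / 12 = $1.8333... ≈ $1.83

$1.83


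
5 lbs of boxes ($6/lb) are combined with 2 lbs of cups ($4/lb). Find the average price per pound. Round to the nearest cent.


Cost of boxes:
5 x $6 = $30
Cost of cups:
2 x $4 = $8
Total cost: $30 + $8 = $38
Total weight: 7 lbs
Average: $38 / 7 = $5.4285... ≈ $5.43/lb

$5.43/lb


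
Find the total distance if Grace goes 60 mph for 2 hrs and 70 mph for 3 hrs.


Leg 1 distance:
60 x 2 = 120 miles
Leg 2 distance:
70 x 3 = 210 miles
Total distance:
120 + 210 = 330 miles

330 miles


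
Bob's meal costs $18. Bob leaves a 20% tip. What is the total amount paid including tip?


Calculate the tip:
20% of $18 = $3.60
Add tip to meal cost:
$18 + $3.60 = $21.60

$21.60


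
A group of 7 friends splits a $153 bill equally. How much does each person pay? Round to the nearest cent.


Total bill: $153
Number of people: 7
Each pays: $153 / 7 = $21.8571... ≈ $21.86

$21.86


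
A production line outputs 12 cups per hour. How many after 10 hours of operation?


Production rate: 12 cups per hour
Time: 10 hours
Total: 12 x 10 = 120 cups

120 cups


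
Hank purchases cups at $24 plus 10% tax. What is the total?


Calculate the tax:
10% of $24 = $2.40
Add tax to price:
$24 + $2.40 = $26.40

$26.40


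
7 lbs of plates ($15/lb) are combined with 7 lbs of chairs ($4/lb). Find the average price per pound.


Cost of plates:
7 x $15 = $105
Cost of chairs:
7 x $4 = $28
Total cost: $105 + $28 = $133
Total weight: 14 lbs
Average: $133 / 14 = $9.50/lb

$9.50/lb


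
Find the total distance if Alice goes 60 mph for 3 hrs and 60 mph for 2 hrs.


Leg 1 distance:
60 x 3 = 180 miles
Leg 2 distance:
60 x 2 = 120 miles
Total distance:
180 + 120 = 300 miles

300 miles


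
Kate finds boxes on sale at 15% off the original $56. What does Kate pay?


Calculate the discount amount:
15% of $56 = $8.40
Subtract from original:
$56 - $8.40 = $47.60

$47.60


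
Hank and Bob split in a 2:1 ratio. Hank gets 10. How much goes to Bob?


Find the multiplier:
10 / 2 = 5
Apply to Bob's share:
1 x 5 = 5

5


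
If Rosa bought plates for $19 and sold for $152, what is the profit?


Selling price = $152
Cost price = $19
Profit = selling price - cost price:
Profit = $152 - $19 = $133

$133


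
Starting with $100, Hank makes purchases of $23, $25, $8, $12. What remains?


Add up expenses:
$23 + $25 + $8 + $12 = $68
Subtract from budget:
$100 - $68 = $32

$32


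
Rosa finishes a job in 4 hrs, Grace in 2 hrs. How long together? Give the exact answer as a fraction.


Rosa's rate: 1/4 of the job per hour
Grace's rate: 1/2 of the job per hour
Combined rate: 1/4 + 1/2 = 3/4 per hour
Time = 1 / (3/4) = 4/3 hours (≈ 1.33 hours)

4/3 hours


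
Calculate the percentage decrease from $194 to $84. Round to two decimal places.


Find the absolute change:
|84 - 194| = 110
Divide by original and multiply by 100:
110 / 194 x 100 = 56.7010...% ≈ 56.7%

56.7%


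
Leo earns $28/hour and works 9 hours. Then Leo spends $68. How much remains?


Calculate earnings:
9 x $28 = $252
Subtract spending:
$252 - $68 = $184

$184


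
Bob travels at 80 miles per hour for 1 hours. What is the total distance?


Use the formula: distance = speed x time
Speed = 80 mph, Time = 1 hours
80 x 1 = 80 miles

80 miles


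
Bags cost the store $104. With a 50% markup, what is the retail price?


Calculate the markup amount:
50% of $104 = $52
Add to cost:
$104 + $52 = $156

$156


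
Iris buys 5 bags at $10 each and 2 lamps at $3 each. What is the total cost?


Cost of bags:
5 x $10 = $50
Cost of lamps:
2 x $3 = $6
Add both:
$50 + $6 = $56

$56


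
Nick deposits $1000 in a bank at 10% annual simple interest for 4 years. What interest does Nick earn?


Use the formula I = P x R x T / 100
P x R x T = 1000 x 10 x 4 = 40000
I = 40000 / 100 = $400

$400


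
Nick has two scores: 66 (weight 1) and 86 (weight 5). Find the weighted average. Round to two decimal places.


Weighted sum:
1 x 66 + 5 x 86 = 496
Total weight:
1 + 5 = 6
Weighted average:
496 / 6 = 82.6666... ≈ 82.67

82.67


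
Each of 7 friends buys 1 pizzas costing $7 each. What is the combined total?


Cost per person:
1 x $7 = $7
Group total:
7 x $7 = $49

$49


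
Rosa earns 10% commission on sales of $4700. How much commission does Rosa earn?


Convert rate to decimal:
10% = 0.1
Multiply by sales:
$4700 x 0.1 = $470

$470


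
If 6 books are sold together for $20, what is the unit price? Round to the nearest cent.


Total cost: $20
Number of items: 6
Unit price: $20 / 6 = $3.3333... ≈ $3.33

$3.33


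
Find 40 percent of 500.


Convert percentage to decimal:
40% = 0.4
Multiply:
500 x 0.4 = 200

200


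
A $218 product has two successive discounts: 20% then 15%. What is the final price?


First discount:
20% of $218 = $43.60
Price after first discount:
$218 - $43.60 = $174.40
Second discount:
15% of $174.40 = $26.16
Final price:
$174.40 - $26.16 = $148.24

$148.24


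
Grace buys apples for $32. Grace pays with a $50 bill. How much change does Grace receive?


Start with the amount paid:
$50
Subtract the price:
$50 - $32 = $18

$18


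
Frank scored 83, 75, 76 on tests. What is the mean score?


Add the scores:
83 + 75 + 76 = 234
Divide by the number of tests:
234 / 3 = 78

78


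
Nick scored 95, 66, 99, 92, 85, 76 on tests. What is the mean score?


Add the scores:
95 + 66 + 99 + 92 + 85 + 76 = 513
Divide by the number of tests:
513 / 6 = 85.5

85.5


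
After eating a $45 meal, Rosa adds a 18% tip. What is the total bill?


Calculate the tip:
18% of $45 = $8.10
Add tip to meal cost:
$45 + $8.10 = $53.10

$53.10


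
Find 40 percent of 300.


Convert percentage to decimal:
40% = 0.4
Multiply:
300 x 0.4 = 120

120


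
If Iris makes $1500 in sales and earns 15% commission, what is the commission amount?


Convert rate to decimal:
15% = 0.15
Multiply by sales:
$1500 x 0.15 = $225

$225


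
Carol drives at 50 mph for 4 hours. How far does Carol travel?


Use the formula: distance = speed x time
Speed = 50 mph, Time = 4 hours
50 x 4 = 200 miles

200 miles


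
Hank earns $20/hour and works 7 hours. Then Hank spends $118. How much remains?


Calculate earnings:
7 x $20 = $140
Subtract spending:
$140 - $118 = $22

$22


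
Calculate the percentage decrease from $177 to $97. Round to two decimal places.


Find the absolute change:
|97 - 177| = 80
Divide by original and multiply by 100:
80 / 177 x 100 = 45.1977...% ≈ 45.2%

45.2%


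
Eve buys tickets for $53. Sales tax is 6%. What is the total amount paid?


Calculate the tax:
6% of $53 = $3.18
Add tax to price:
$53 + $3.18 = $56.18

$56.18


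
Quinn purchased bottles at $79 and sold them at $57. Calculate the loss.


Selling price = $57
Cost price = $79
Loss = cost price - selling price:
Loss = $79 - $57 = $22

$22


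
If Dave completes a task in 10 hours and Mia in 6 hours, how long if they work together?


Dave's rate: 1/10 of the job per hour
Mia's rate: 1/6 of the job per hour
Combined rate: 1/10 + 1/6 = 4/15 per hour
Time = 1 / (4/15) = 15/4 = 3.75 hours

3.75 hours


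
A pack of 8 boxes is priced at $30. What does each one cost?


Total cost: $30
Number of items: 8
Unit price: $30 / 8 = $3.75

$3.75


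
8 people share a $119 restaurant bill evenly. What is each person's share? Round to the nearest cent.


Total bill: $119
Number of people: 8
Each pays: $119 / 8 = $14.875 ≈ $14.88

$14.88


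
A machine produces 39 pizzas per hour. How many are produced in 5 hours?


Production rate: 39 pizzas per hour
Time: 5 hours
Total: 39 x 5 = 195 pizzas

195 pizzas


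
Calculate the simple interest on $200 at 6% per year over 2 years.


Use the formula I = P x R x T / 100
P x R x T = 200 x 6 x 2 = 2400
I = 2400 / 100 = $24

$24


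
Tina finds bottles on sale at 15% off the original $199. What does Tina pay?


Calculate the discount amount:
15% of $199 = $29.85
Subtract from original:
$199 - $29.85 = $169.15

$169.15


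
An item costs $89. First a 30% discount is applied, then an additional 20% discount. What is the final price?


First discount:
30% of $89 = $26.70
Price after first discount:
$89 - $26.70 = $62.30
Second discount:
20% of $62.30 = $12.46
Final price:
$62.30 - $12.46 = $49.84

$49.84


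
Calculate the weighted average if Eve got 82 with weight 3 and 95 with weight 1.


Weighted sum:
3 x 82 + 1 x 95 = 341
Total weight:
3 + 1 = 4
Weighted average:
341 / 4 = 85.25

85.25


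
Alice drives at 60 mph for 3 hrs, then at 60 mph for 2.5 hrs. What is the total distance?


Leg 1 distance:
60 x 3 = 180 miles
Leg 2 distance:
60 x 2.5 = 150 miles
Total distance:
180 + 150 = 330 miles

330 miles


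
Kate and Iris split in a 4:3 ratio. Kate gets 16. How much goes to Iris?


Find the multiplier:
16 / 4 = 4
Apply to Iris's share:
3 x 4 = 12

12


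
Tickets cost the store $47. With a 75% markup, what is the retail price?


Calculate the markup amount:
75% of $47 = $35.25
Add to cost:
$47 + $35.25 = $82.25

$82.25


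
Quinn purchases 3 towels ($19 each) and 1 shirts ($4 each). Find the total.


Cost of towels:
3 x $19 = $57
Cost of shirts:
1 x $4 = $4
Add both:
$57 + $4 = $61

$61


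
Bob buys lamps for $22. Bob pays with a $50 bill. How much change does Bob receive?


Start with the amount paid:
$50
Subtract the price:
$50 - $22 = $28

$28


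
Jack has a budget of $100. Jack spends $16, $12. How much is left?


Add up expenses:
$16 + $12 = $28
Subtract from budget:
$100 - $28 = $72

$72


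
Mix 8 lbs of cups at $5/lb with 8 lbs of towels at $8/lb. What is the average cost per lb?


Cost of cups:
8 x $5 = $40
Cost of towels:
8 x $8 = $64
Total cost: $40 + $64 = $104
Total weight: 16 lbs
Average: $104 / 16 = $6.50/lb

$6.50/lb


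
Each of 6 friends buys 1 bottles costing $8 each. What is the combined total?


Cost per person:
1 x $8 = $8
Group total:
6 x $8 = $48

$48


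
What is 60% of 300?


Convert percentage to decimal:
60% = 0.6
Multiply:
300 x 0.6 = 180

180


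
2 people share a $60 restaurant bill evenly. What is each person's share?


Total bill: $60
Number of people: 2
Each pays: $60 / 2 = $30

$30


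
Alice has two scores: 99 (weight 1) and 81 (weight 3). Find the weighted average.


Weighted sum:
1 x 99 + 3 x 81 = 342
Total weight:
1 + 3 = 4
Weighted average:
342 / 4 = 85.5

85.5


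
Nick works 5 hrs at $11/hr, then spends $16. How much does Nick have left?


Calculate earnings:
5 x $11 = $55
Subtract spending:
$55 - $16 = $39

$39


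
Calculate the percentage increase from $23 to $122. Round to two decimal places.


Find the absolute change:
|122 - 23| = 99
Divide by original and multiply by 100:
99 / 23 x 100 = 430.4347...% ≈ 430.43%

430.43%


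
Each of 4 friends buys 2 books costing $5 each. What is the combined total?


Cost per person:
2 x $5 = $10
Group total:
4 x $10 = $40

$40


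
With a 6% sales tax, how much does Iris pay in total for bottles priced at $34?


Calculate the tax:
6% of $34 = $2.04
Add tax to price:
$34 + $2.04 = $36.04

$36.04


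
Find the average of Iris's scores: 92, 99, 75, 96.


Add the scores:
92 + 99 + 75 + 96 = 362
Divide by the number of tests:
362 / 4 = 90.5

90.5


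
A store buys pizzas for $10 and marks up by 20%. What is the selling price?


Calculate the markup amount:
20% of $10 = $2
Add to cost:
$10 + $2 = $12

$12


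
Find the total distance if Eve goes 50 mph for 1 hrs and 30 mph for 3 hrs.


Leg 1 distance:
50 x 1 = 50 miles
Leg 2 distance:
30 x 3 = 90 miles
Total distance:
50 + 90 = 140 miles

140 miles


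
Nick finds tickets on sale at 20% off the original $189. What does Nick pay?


Calculate the discount amount:
20% of $189 = $37.80
Subtract from original:
$189 - $37.80 = $151.20

$151.20


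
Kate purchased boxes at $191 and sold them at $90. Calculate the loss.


Selling price = $90
Cost price = $191
Loss = cost price - selling price:
Loss = $191 - $90 = $101

$101


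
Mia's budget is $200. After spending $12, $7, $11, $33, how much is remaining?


Add up expenses:
$12 + $7 + $11 + $33 = $63
Subtract from budget:
$200 - $63 = $137

$137


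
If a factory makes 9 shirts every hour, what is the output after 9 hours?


Production rate: 9 shirts per hour
Time: 9 hours
Total: 9 x 9 = 81 shirts

81 shirts


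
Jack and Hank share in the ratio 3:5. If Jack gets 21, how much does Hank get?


Find the multiplier:
21 / 3 = 7
Apply to Hank's share:
5 x 7 = 35

35


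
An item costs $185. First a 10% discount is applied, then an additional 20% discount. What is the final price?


First discount:
10% of $185 = $18.50
Price after first discount:
$185 - $18.50 = $166.50
Second discount:
20% of $166.50 = $33.30
Final price:
$166.50 - $33.30 = $133.20

$133.20


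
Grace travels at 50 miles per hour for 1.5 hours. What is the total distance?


Use the formula: distance = speed x time
Speed = 50 mph, Time = 1.5 hours
50 x 1.5 = 75 miles

75 miles


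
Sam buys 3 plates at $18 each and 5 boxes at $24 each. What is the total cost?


Cost of plates:
3 x $18 = $54
Cost of boxes:
5 x $24 = $120
Add both:
$54 + $120 = $174

$174


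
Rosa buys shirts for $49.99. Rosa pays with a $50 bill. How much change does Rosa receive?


Start with the amount paid:
$50
Subtract the price:
$50 - $49.99 = $0.01

$0.01


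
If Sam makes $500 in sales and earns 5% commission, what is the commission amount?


Convert rate to decimal:
5% = 0.05
Multiply by sales:
$500 x 0.05 = $25

$25


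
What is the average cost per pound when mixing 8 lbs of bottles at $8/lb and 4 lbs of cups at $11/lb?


Cost of bottles:
8 x $8 = $64
Cost of cups:
4 x $11 = $44
Total cost: $64 + $44 = $108
Total weight: 12 lbs
Average: $108 / 12 = $9/lb

$9/lb


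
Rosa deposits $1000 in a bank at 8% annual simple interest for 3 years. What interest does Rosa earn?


Use the formula I = P x R x T / 100
P x R x T = 1000 x 8 x 3 = 24000
I = 24000 / 100 = $240

$240


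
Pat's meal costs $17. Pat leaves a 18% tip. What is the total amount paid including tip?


Calculate the tip:
18% of $17 = $3.06
Add tip to meal cost:
$17 + $3.06 = $20.06

$20.06


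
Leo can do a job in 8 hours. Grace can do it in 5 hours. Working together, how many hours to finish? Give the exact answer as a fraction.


Leo's rate: 1/8 of the job per hour
Grace's rate: 1/5 of the job per hour
Combined rate: 1/8 + 1/5 = 13/40 per hour
Time = 1 / (13/40) = 40/13 hours (≈ 3.08 hours)

40/13 hours


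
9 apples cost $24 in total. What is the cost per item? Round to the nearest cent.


Total cost: $24
Number of items: 9
Unit price: $24 / 9 = $2.6666... ≈ $2.67

$2.67


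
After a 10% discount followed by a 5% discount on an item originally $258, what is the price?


First discount:
10% of $258 = $25.80
Price after first discount:
$258 - $25.80 = $232.20
Second discount:
5% of $232.20 = $11.61
Final price:
$232.20 - $11.61 = $220.59

$220.59


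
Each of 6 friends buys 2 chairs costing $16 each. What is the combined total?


Cost per person:
2 x $16 = $32
Group total:
6 x $32 = $192

$192


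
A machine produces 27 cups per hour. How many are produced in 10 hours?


Production rate: 27 cups per hour
Time: 10 hours
Total: 27 x 10 = 270 cups

270 cups


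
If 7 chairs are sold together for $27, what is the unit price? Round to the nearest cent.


Total cost: $27
Number of items: 7
Unit price: $27 / 7 = $3.8571... ≈ $3.86

$3.86


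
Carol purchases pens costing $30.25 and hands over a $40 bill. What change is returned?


Start with the amount paid:
$40
Subtract the price:
$40 - $30.25 = $9.75

$9.75


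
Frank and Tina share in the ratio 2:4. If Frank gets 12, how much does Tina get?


Find the multiplier:
12 / 2 = 6
Apply to Tina's share:
4 x 6 = 24

24


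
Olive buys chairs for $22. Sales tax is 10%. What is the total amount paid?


Calculate the tax:
10% of $22 = $2.20
Add tax to price:
$22 + $2.20 = $24.20

$24.20


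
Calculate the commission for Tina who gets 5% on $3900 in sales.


Convert rate to decimal:
5% = 0.05
Multiply by sales:
$3900 x 0.05 = $195

$195


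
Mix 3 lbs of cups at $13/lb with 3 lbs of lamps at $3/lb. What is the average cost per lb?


Cost of cups:
3 x $13 = $39
Cost of lamps:
3 x $3 = $9
Total cost: $39 + $9 = $48
Total weight: 6 lbs
Average: $48 / 6 = $8/lb

$8/lb


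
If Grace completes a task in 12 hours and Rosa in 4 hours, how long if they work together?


Grace's rate: 1/12 of the job per hour
Rosa's rate: 1/4 of the job per hour
Combined rate: 1/12 + 1/4 = 1/3 per hour
Time = 1 / (1/3) = 3 hours

3 hours


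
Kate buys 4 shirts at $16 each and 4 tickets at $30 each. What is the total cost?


Cost of shirts:
4 x $16 = $64
Cost of tickets:
4 x $30 = $120
Add both:
$64 + $120 = $184

$184


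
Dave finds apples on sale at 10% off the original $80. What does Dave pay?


Calculate the discount amount:
10% of $80 = $8
Subtract from original:
$80 - $8 = $72

$72


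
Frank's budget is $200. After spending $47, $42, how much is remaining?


Add up expenses:
$47 + $42 = $89
Subtract from budget:
$200 - $89 = $111

$111


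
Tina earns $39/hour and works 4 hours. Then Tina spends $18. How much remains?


Calculate earnings:
4 x $39 = $156
Subtract spending:
$156 - $18 = $138

$138


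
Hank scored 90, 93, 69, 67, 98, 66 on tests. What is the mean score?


Add the scores:
90 + 93 + 69 + 67 + 98 + 66 = 483
Divide by the number of tests:
483 / 6 = 80.5

80.5


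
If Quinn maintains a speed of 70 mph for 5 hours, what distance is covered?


Use the formula: distance = speed x time
Speed = 70 mph, Time = 5 hours
70 x 5 = 350 miles

350 miles


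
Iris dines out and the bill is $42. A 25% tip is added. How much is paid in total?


Calculate the tip:
25% of $42 = $10.50
Add tip to meal cost:
$42 + $10.50 = $52.50

$52.50


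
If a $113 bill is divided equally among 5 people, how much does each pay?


Total bill: $113
Number of people: 5
Each pays: $113 / 5 = $22.60

$22.60


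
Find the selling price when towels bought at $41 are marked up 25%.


Calculate the markup amount:
25% of $41 = $10.25
Add to cost:
$41 + $10.25 = $51.25

$51.25


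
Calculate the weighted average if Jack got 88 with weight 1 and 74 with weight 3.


Weighted sum:
1 x 88 + 3 x 74 = 310
Total weight:
1 + 3 = 4
Weighted average:
310 / 4 = 77.5

77.5


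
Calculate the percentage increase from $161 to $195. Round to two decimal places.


Find the absolute change:
|195 - 161| = 34
Divide by original and multiply by 100:
34 / 161 x 100 = 21.1180...% ≈ 21.12%

21.12%


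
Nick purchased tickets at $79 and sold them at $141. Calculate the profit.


Selling price = $141
Cost price = $79
Profit = selling price - cost price:
Profit = $141 - $79 = $62

$62


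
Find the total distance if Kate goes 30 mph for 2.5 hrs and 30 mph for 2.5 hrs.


Leg 1 distance:
30 x 2.5 = 75 miles
Leg 2 distance:
30 x 2.5 = 75 miles
Total distance:
75 + 75 = 150 miles

150 miles


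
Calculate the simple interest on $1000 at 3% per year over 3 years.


Use the formula I = P x R x T / 100
P x R x T = 1000 x 3 x 3 = 9000
I = 9000 / 100 = $90

$90


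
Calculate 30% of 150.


Convert percentage to decimal:
30% = 0.3
Multiply:
150 x 0.3 = 45

45


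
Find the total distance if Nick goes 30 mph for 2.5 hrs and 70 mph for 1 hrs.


Leg 1 distance:
30 x 2.5 = 75 miles
Leg 2 distance:
70 x 1 = 70 miles
Total distance:
75 + 70 = 145 miles

145 miles


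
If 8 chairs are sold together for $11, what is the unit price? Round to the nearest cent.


Total cost: $11
Number of items: 8
Unit price: $11 / 8 = $1.375 ≈ $1.38

$1.38


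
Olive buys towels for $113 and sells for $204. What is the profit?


Selling price = $204
Cost price = $113
Profit = selling price - cost price:
Profit = $204 - $113 = $91

$91


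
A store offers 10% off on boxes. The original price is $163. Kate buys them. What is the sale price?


Calculate the discount amount:
10% of $163 = $16.30
Subtract from original:
$163 - $16.30 = $146.70

$146.70


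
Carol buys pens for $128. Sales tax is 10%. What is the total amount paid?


Calculate the tax:
10% of $128 = $12.80
Add tax to price:
$128 + $12.80 = $140.80

$140.80


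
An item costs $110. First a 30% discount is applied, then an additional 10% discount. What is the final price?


First discount:
30% of $110 = $33
Price after first discount:
$110 - $33 = $77
Second discount:
10% of $77 = $7.70
Final price:
$77 - $7.70 = $69.30

$69.30


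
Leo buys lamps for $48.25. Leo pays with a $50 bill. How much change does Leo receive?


Start with the amount paid:
$50
Subtract the price:
$50 - $48.25 = $1.75

$1.75


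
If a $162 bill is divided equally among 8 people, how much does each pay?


Total bill: $162
Number of people: 8
Each pays: $162 / 8 = $20.25

$20.25


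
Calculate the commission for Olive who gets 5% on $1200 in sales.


Convert rate to decimal:
5% = 0.05
Multiply by sales:
$1200 x 0.05 = $60

$60


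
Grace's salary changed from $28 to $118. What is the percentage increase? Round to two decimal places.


Find the absolute change:
|118 - 28| = 90
Divide by original and multiply by 100:
90 / 28 x 100 = 321.4285...% ≈ 321.43%

321.43%


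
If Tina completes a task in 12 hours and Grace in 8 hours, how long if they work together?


Tina's rate: 1/12 of the job per hour
Grace's rate: 1/8 of the job per hour
Combined rate: 1/12 + 1/8 = 5/24 per hour
Time = 1 / (5/24) = 24/5 = 4.8 hours

4.8 hours


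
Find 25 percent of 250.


Convert percentage to decimal:
25% = 0.25
Multiply:
250 x 0.25 = 62.5

62.5


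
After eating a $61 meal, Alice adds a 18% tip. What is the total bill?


Calculate the tip:
18% of $61 = $10.98
Add tip to meal cost:
$61 + $10.98 = $71.98

$71.98


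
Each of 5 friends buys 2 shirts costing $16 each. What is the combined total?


Cost per person:
2 x $16 = $32
Group total:
5 x $32 = $160

$160


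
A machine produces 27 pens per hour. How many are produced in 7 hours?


Production rate: 27 pens per hour
Time: 7 hours
Total: 27 x 7 = 189 pens

189 pens


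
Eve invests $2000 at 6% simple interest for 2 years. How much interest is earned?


Use the formula I = P x R x T / 100
P x R x T = 2000 x 6 x 2 = 24000
I = 24000 / 100 = $240

$240


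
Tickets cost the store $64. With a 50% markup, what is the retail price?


Calculate the markup amount:
50% of $64 = $32
Add to cost:
$64 + $32 = $96

$96


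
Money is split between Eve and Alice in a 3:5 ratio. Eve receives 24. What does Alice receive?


Find the multiplier:
24 / 3 = 8
Apply to Alice's share:
5 x 8 = 40

40


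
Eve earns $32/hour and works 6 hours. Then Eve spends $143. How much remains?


Calculate earnings:
6 x $32 = $192
Subtract spending:
$192 - $143 = $49

$49


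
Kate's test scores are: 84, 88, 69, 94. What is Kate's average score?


Add the scores:
84 + 88 + 69 + 94 = 335
Divide by the number of tests:
335 / 4 = 83.75

83.75


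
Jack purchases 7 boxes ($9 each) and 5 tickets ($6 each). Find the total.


Cost of boxes:
7 x $9 = $63
Cost of tickets:
5 x $6 = $30
Add both:
$63 + $30 = $93

$93


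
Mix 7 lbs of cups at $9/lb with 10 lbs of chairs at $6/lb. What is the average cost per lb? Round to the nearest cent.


Cost of cups:
7 x $9 = $63
Cost of chairs:
10 x $6 = $60
Total cost: $63 + $60 = $123
Total weight: 17 lbs
Average: $123 / 17 = $7.2352... ≈ $7.24/lb

$7.24/lb


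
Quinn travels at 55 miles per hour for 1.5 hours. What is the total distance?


Use the formula: distance = speed x time
Speed = 55 mph, Time = 1.5 hours
55 x 1.5 = 82.5 miles

82.5 miles


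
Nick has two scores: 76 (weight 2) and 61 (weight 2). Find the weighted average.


Weighted sum:
2 x 76 + 2 x 61 = 274
Total weight:
2 + 2 = 4
Weighted average:
274 / 4 = 68.5

68.5
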